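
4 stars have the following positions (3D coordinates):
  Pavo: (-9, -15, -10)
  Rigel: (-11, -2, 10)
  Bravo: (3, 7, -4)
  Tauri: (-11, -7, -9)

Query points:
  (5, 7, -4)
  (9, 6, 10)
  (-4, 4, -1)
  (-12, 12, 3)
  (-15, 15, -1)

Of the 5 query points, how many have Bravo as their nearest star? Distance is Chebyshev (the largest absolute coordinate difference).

(5, 7, -4) — d to each: Pavo:22, Rigel:16, Bravo:2, Tauri:16 → nearest is Bravo
(9, 6, 10) — d to each: Pavo:21, Rigel:20, Bravo:14, Tauri:20 → nearest is Bravo
(-4, 4, -1) — d to each: Pavo:19, Rigel:11, Bravo:7, Tauri:11 → nearest is Bravo
(-12, 12, 3) — d to each: Pavo:27, Rigel:14, Bravo:15, Tauri:19 → nearest is Rigel
(-15, 15, -1) — d to each: Pavo:30, Rigel:17, Bravo:18, Tauri:22 → nearest is Rigel
3 of the 5 points have Bravo as nearest.

3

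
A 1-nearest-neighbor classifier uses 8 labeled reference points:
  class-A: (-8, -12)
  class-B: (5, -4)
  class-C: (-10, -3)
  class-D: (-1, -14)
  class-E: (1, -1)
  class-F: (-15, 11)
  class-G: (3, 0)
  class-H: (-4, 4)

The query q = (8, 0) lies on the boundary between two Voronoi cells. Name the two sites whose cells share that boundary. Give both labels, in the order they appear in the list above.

class-B and class-G

Squared distances from q to each site:
d²(q, class-A) = (8−(-8))² + (0−(-12))² = 256 + 144 = 400
d²(q, class-B) = (8−5)² + (0−(-4))² = 9 + 16 = 25
d²(q, class-C) = (8−(-10))² + (0−(-3))² = 324 + 9 = 333
d²(q, class-D) = (8−(-1))² + (0−(-14))² = 81 + 196 = 277
d²(q, class-E) = (8−1)² + (0−(-1))² = 49 + 1 = 50
d²(q, class-F) = (8−(-15))² + (0−11)² = 529 + 121 = 650
d²(q, class-G) = (8−3)² + (0−0)² = 25 + 0 = 25
d²(q, class-H) = (8−(-4))² + (0−4)² = 144 + 16 = 160
q is equidistant from class-B and class-G (both at squared distance 25), and every other site is strictly farther — so q lies on the class-B–class-G Voronoi edge.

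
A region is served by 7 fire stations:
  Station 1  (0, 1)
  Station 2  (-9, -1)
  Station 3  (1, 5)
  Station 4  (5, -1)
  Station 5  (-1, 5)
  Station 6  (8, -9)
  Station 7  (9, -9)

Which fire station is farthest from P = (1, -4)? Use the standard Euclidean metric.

Station 2

Since √ is increasing, it suffices to compare squared distances:
d²(P, Station 1) = (1−0)² + (-4−1)² = 1 + 25 = 26
d²(P, Station 2) = (1−(-9))² + (-4−(-1))² = 100 + 9 = 109
d²(P, Station 3) = (1−1)² + (-4−5)² = 0 + 81 = 81
d²(P, Station 4) = (1−5)² + (-4−(-1))² = 16 + 9 = 25
d²(P, Station 5) = (1−(-1))² + (-4−5)² = 4 + 81 = 85
d²(P, Station 6) = (1−8)² + (-4−(-9))² = 49 + 25 = 74
d²(P, Station 7) = (1−9)² + (-4−(-9))² = 64 + 25 = 89
The largest is to Station 2.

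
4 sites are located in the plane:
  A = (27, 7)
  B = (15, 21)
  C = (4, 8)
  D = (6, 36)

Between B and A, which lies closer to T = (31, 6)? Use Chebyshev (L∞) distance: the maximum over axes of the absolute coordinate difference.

A

d(T,B) = max(16, 15) = 16
d(T,A) = max(4, 1) = 4
16 > 4, so A is closer.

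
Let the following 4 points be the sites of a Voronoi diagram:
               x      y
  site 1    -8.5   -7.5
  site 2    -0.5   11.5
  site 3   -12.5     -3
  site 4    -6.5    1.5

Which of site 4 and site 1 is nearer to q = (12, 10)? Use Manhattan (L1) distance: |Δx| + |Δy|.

site 4

d(q, site 4) = |12−(-6.5)| + |10−1.5| = 18.5 + 8.5 = 27
d(q, site 1) = |12−(-8.5)| + |10−(-7.5)| = 20.5 + 17.5 = 38
27 < 38, so site 4 is closer.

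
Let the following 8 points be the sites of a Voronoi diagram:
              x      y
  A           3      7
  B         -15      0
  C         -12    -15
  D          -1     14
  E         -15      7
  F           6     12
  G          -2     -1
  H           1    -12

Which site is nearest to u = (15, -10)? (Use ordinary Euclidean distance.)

Since √ is increasing, it suffices to compare squared distances:
|uA|² = 144 + 289 = 433
|uB|² = 900 + 100 = 1000
|uC|² = 729 + 25 = 754
|uD|² = 256 + 576 = 832
|uE|² = 900 + 289 = 1189
|uF|² = 81 + 484 = 565
|uG|² = 289 + 81 = 370
|uH|² = 196 + 4 = 200
The smallest is to H, so u lies in the Voronoi region of H.

H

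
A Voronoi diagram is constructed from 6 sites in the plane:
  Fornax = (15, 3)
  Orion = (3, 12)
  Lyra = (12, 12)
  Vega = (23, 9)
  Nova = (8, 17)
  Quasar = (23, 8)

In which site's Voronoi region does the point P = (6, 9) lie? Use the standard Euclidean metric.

Squared Euclidean distances:
d²(P, Fornax) = (6−15)² + (9−3)² = 81 + 36 = 117
d²(P, Orion) = (6−3)² + (9−12)² = 9 + 9 = 18
d²(P, Lyra) = (6−12)² + (9−12)² = 36 + 9 = 45
d²(P, Vega) = (6−23)² + (9−9)² = 289 + 0 = 289
d²(P, Nova) = (6−8)² + (9−17)² = 4 + 64 = 68
d²(P, Quasar) = (6−23)² + (9−8)² = 289 + 1 = 290
Minimum is at Orion.

Orion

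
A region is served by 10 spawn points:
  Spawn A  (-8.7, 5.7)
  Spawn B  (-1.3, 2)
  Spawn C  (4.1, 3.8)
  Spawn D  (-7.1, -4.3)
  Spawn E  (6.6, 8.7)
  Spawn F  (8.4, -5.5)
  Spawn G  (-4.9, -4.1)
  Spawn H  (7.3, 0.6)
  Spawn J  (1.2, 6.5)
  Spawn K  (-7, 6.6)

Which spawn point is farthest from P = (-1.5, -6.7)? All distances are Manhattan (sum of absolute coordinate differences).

Spawn E

d(P, Spawn A) = |-1.5−(-8.7)| + |-6.7−5.7| = 7.2 + 12.4 = 19.6
d(P, Spawn B) = |-1.5−(-1.3)| + |-6.7−2| = 0.2 + 8.7 = 8.9
d(P, Spawn C) = |-1.5−4.1| + |-6.7−3.8| = 5.6 + 10.5 = 16.1
d(P, Spawn D) = |-1.5−(-7.1)| + |-6.7−(-4.3)| = 5.6 + 2.4 = 8
d(P, Spawn E) = |-1.5−6.6| + |-6.7−8.7| = 8.1 + 15.4 = 23.5
d(P, Spawn F) = |-1.5−8.4| + |-6.7−(-5.5)| = 9.9 + 1.2 = 11.1
d(P, Spawn G) = |-1.5−(-4.9)| + |-6.7−(-4.1)| = 3.4 + 2.6 = 6
d(P, Spawn H) = |-1.5−7.3| + |-6.7−0.6| = 8.8 + 7.3 = 16.1
d(P, Spawn J) = |-1.5−1.2| + |-6.7−6.5| = 2.7 + 13.2 = 15.9
d(P, Spawn K) = |-1.5−(-7)| + |-6.7−6.6| = 5.5 + 13.3 = 18.8
The largest is to Spawn E.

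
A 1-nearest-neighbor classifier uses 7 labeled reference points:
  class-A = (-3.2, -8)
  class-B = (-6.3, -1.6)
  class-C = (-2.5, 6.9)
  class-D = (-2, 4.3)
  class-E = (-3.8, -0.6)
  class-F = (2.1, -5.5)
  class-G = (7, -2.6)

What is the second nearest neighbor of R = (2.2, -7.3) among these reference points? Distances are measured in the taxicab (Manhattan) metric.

class-A

d(R, class-A) = |2.2−(-3.2)| + |-7.3−(-8)| = 5.4 + 0.7 = 6.1
d(R, class-B) = |2.2−(-6.3)| + |-7.3−(-1.6)| = 8.5 + 5.7 = 14.2
d(R, class-C) = |2.2−(-2.5)| + |-7.3−6.9| = 4.7 + 14.2 = 18.9
d(R, class-D) = |2.2−(-2)| + |-7.3−4.3| = 4.2 + 11.6 = 15.8
d(R, class-E) = |2.2−(-3.8)| + |-7.3−(-0.6)| = 6 + 6.7 = 12.7
d(R, class-F) = |2.2−2.1| + |-7.3−(-5.5)| = 0.1 + 1.8 = 1.9
d(R, class-G) = |2.2−7| + |-7.3−(-2.6)| = 4.8 + 4.7 = 9.5
Sorted ascending: class-F, class-A, class-G, … — the second-nearest is class-A.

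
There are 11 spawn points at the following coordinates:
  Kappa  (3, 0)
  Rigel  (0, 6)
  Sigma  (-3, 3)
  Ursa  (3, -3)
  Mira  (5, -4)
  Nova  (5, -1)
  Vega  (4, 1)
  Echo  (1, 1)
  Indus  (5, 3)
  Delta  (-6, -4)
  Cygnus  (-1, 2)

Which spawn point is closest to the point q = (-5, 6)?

Sigma

Compare squared distances (the ordering matches that of the actual distances):
d²(q, Kappa) = (-5−3)² + (6−0)² = 64 + 36 = 100
d²(q, Rigel) = (-5−0)² + (6−6)² = 25 + 0 = 25
d²(q, Sigma) = (-5−(-3))² + (6−3)² = 4 + 9 = 13
d²(q, Ursa) = (-5−3)² + (6−(-3))² = 64 + 81 = 145
d²(q, Mira) = (-5−5)² + (6−(-4))² = 100 + 100 = 200
d²(q, Nova) = (-5−5)² + (6−(-1))² = 100 + 49 = 149
d²(q, Vega) = (-5−4)² + (6−1)² = 81 + 25 = 106
d²(q, Echo) = (-5−1)² + (6−1)² = 36 + 25 = 61
d²(q, Indus) = (-5−5)² + (6−3)² = 100 + 9 = 109
d²(q, Delta) = (-5−(-6))² + (6−(-4))² = 1 + 100 = 101
d²(q, Cygnus) = (-5−(-1))² + (6−2)² = 16 + 16 = 32
The smallest is to Sigma, so q lies in the Voronoi region of Sigma.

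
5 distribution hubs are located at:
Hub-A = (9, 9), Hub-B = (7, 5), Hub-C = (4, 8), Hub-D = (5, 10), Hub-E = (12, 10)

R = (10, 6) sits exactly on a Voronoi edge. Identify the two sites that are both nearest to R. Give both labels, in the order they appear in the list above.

Squared distances from R to each site:
d²(R, Hub-A) = (10−9)² + (6−9)² = 1 + 9 = 10
d²(R, Hub-B) = (10−7)² + (6−5)² = 9 + 1 = 10
d²(R, Hub-C) = (10−4)² + (6−8)² = 36 + 4 = 40
d²(R, Hub-D) = (10−5)² + (6−10)² = 25 + 16 = 41
d²(R, Hub-E) = (10−12)² + (6−10)² = 4 + 16 = 20
R is equidistant from Hub-A and Hub-B (both at squared distance 10), and every other site is strictly farther — so R lies on the Hub-A–Hub-B Voronoi edge.

Hub-A and Hub-B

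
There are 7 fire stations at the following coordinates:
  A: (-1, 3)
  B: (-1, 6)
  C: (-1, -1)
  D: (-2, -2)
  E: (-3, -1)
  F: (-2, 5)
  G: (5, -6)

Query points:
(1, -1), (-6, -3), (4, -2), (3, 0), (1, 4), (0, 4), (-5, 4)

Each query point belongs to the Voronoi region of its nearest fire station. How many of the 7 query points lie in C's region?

2

(1, -1) — d² to each: A:20, B:53, C:4, D:10, E:16, F:45, G:41 → nearest is C
(-6, -3) — d² to each: A:61, B:106, C:29, D:17, E:13, F:80, G:130 → nearest is E
(4, -2) — d² to each: A:50, B:89, C:26, D:36, E:50, F:85, G:17 → nearest is G
(3, 0) — d² to each: A:25, B:52, C:17, D:29, E:37, F:50, G:40 → nearest is C
(1, 4) — d² to each: A:5, B:8, C:29, D:45, E:41, F:10, G:116 → nearest is A
(0, 4) — d² to each: A:2, B:5, C:26, D:40, E:34, F:5, G:125 → nearest is A
(-5, 4) — d² to each: A:17, B:20, C:41, D:45, E:29, F:10, G:200 → nearest is F
2 of the 7 points have C as nearest.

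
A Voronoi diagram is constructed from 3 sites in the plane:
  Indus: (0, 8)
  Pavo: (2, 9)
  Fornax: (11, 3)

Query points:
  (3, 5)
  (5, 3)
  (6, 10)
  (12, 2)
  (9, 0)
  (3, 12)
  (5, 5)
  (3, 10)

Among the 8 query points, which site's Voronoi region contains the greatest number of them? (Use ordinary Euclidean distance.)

Pavo

(3, 5) — d² to each: Indus:18, Pavo:17, Fornax:68 → nearest is Pavo
(5, 3) — d² to each: Indus:50, Pavo:45, Fornax:36 → nearest is Fornax
(6, 10) — d² to each: Indus:40, Pavo:17, Fornax:74 → nearest is Pavo
(12, 2) — d² to each: Indus:180, Pavo:149, Fornax:2 → nearest is Fornax
(9, 0) — d² to each: Indus:145, Pavo:130, Fornax:13 → nearest is Fornax
(3, 12) — d² to each: Indus:25, Pavo:10, Fornax:145 → nearest is Pavo
(5, 5) — d² to each: Indus:34, Pavo:25, Fornax:40 → nearest is Pavo
(3, 10) — d² to each: Indus:13, Pavo:2, Fornax:113 → nearest is Pavo
Tally — Pavo:5, Fornax:3. Pavo captures the most (5).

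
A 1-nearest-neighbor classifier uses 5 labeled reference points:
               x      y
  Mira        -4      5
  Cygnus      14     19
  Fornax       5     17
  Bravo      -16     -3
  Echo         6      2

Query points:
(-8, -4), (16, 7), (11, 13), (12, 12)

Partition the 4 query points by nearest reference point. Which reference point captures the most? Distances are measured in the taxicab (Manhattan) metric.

(-8, -4) — d to each: Mira:13, Cygnus:45, Fornax:34, Bravo:9, Echo:20 → nearest is Bravo
(16, 7) — d to each: Mira:22, Cygnus:14, Fornax:21, Bravo:42, Echo:15 → nearest is Cygnus
(11, 13) — d to each: Mira:23, Cygnus:9, Fornax:10, Bravo:43, Echo:16 → nearest is Cygnus
(12, 12) — d to each: Mira:23, Cygnus:9, Fornax:12, Bravo:43, Echo:16 → nearest is Cygnus
Tally — Cygnus:3, Bravo:1. Cygnus captures the most (3).

Cygnus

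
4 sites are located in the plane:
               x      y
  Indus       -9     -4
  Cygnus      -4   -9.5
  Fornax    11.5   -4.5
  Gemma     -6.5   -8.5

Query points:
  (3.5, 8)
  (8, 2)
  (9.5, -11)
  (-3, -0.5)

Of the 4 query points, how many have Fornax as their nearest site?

3

(3.5, 8) — d² to each: Indus:300.25, Cygnus:362.5, Fornax:220.25, Gemma:372.25 → nearest is Fornax
(8, 2) — d² to each: Indus:325, Cygnus:276.25, Fornax:54.5, Gemma:320.5 → nearest is Fornax
(9.5, -11) — d² to each: Indus:391.25, Cygnus:184.5, Fornax:46.25, Gemma:262.25 → nearest is Fornax
(-3, -0.5) — d² to each: Indus:48.25, Cygnus:82, Fornax:226.25, Gemma:76.25 → nearest is Indus
3 of the 4 points have Fornax as nearest.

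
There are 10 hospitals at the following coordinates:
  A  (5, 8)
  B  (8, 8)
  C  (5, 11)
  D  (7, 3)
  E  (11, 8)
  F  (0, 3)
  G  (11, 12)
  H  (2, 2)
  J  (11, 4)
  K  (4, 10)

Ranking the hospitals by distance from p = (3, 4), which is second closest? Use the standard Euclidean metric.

F

Squared Euclidean distances:
|pA|² = (3−5)² + (4−8)² = 4 + 16 = 20
|pB|² = (3−8)² + (4−8)² = 25 + 16 = 41
|pC|² = (3−5)² + (4−11)² = 4 + 49 = 53
|pD|² = (3−7)² + (4−3)² = 16 + 1 = 17
|pE|² = (3−11)² + (4−8)² = 64 + 16 = 80
|pF|² = (3−0)² + (4−3)² = 9 + 1 = 10
|pG|² = (3−11)² + (4−12)² = 64 + 64 = 128
|pH|² = (3−2)² + (4−2)² = 1 + 4 = 5
|pJ|² = (3−11)² + (4−4)² = 64 + 0 = 64
|pK|² = (3−4)² + (4−10)² = 1 + 36 = 37
Sorted ascending: H, F, D, … — the second-nearest is F.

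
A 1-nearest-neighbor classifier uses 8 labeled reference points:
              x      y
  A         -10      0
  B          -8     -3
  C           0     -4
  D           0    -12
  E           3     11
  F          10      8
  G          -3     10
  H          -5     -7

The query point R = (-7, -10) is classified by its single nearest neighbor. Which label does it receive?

Since √ is increasing, it suffices to compare squared distances:
|RA|² = 9 + 100 = 109
|RB|² = 1 + 49 = 50
|RC|² = 49 + 36 = 85
|RD|² = 49 + 4 = 53
|RE|² = 100 + 441 = 541
|RF|² = 289 + 324 = 613
|RG|² = 16 + 400 = 416
|RH|² = 4 + 9 = 13
The smallest is to H, so R lies in the Voronoi region of H.

H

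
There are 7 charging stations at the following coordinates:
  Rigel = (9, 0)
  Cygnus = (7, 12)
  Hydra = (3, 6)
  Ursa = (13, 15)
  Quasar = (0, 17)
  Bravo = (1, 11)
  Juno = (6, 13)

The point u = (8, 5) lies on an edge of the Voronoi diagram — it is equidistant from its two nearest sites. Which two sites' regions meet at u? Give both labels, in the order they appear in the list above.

Rigel and Hydra

Squared distances from u to each site:
d²(u, Rigel) = (8−9)² + (5−0)² = 1 + 25 = 26
d²(u, Cygnus) = (8−7)² + (5−12)² = 1 + 49 = 50
d²(u, Hydra) = (8−3)² + (5−6)² = 25 + 1 = 26
d²(u, Ursa) = (8−13)² + (5−15)² = 25 + 100 = 125
d²(u, Quasar) = (8−0)² + (5−17)² = 64 + 144 = 208
d²(u, Bravo) = (8−1)² + (5−11)² = 49 + 36 = 85
d²(u, Juno) = (8−6)² + (5−13)² = 4 + 64 = 68
u is equidistant from Rigel and Hydra (both at squared distance 26), and every other site is strictly farther — so u lies on the Rigel–Hydra Voronoi edge.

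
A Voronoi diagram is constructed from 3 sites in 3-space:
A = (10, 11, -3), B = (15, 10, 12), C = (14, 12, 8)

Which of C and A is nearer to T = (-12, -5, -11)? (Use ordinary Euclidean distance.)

Compare squared distances:
|TC|² = (-12−14)² + (-5−12)² + (-11−8)² = 676 + 289 + 361 = 1326
|TA|² = (-12−10)² + (-5−11)² + (-11−(-3))² = 484 + 256 + 64 = 804
1326 > 804, so A is closer.

A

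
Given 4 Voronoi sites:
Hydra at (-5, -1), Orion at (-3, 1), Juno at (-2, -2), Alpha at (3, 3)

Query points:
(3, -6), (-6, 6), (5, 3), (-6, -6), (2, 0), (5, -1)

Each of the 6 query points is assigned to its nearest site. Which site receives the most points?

Alpha

(3, -6) — d² to each: Hydra:89, Orion:85, Juno:41, Alpha:81 → nearest is Juno
(-6, 6) — d² to each: Hydra:50, Orion:34, Juno:80, Alpha:90 → nearest is Orion
(5, 3) — d² to each: Hydra:116, Orion:68, Juno:74, Alpha:4 → nearest is Alpha
(-6, -6) — d² to each: Hydra:26, Orion:58, Juno:32, Alpha:162 → nearest is Hydra
(2, 0) — d² to each: Hydra:50, Orion:26, Juno:20, Alpha:10 → nearest is Alpha
(5, -1) — d² to each: Hydra:100, Orion:68, Juno:50, Alpha:20 → nearest is Alpha
Tally — Hydra:1, Orion:1, Juno:1, Alpha:3. Alpha captures the most (3).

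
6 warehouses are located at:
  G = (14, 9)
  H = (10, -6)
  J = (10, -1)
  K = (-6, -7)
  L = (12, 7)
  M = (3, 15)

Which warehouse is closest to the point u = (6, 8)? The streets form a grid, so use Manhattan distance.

d(u,G) = |6−14| + |8−9| = 8 + 1 = 9
d(u,H) = |6−10| + |8−(-6)| = 4 + 14 = 18
d(u,J) = |6−10| + |8−(-1)| = 4 + 9 = 13
d(u,K) = |6−(-6)| + |8−(-7)| = 12 + 15 = 27
d(u,L) = |6−12| + |8−7| = 6 + 1 = 7
d(u,M) = |6−3| + |8−15| = 3 + 7 = 10
The smallest is to L, so u lies in the Voronoi region of L.

L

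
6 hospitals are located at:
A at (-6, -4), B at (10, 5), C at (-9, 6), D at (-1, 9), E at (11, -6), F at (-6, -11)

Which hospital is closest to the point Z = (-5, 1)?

A

Squared Euclidean distances:
|ZA|² = (-5−(-6))² + (1−(-4))² = 1 + 25 = 26
|ZB|² = (-5−10)² + (1−5)² = 225 + 16 = 241
|ZC|² = (-5−(-9))² + (1−6)² = 16 + 25 = 41
|ZD|² = (-5−(-1))² + (1−9)² = 16 + 64 = 80
|ZE|² = (-5−11)² + (1−(-6))² = 256 + 49 = 305
|ZF|² = (-5−(-6))² + (1−(-11))² = 1 + 144 = 145
The smallest is to A, so Z lies in the Voronoi region of A.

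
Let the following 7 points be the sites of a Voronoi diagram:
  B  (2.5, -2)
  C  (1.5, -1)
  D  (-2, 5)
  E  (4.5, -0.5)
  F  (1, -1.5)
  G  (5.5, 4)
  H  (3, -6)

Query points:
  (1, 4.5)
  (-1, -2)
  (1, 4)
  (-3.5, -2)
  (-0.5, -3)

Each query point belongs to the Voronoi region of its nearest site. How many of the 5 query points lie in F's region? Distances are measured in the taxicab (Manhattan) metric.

3

(1, 4.5) — d to each: B:8, C:6, D:3.5, E:8.5, F:6, G:5, H:12.5 → nearest is D
(-1, -2) — d to each: B:3.5, C:3.5, D:8, E:7, F:2.5, G:12.5, H:8 → nearest is F
(1, 4) — d to each: B:7.5, C:5.5, D:4, E:8, F:5.5, G:4.5, H:12 → nearest is D
(-3.5, -2) — d to each: B:6, C:6, D:8.5, E:9.5, F:5, G:15, H:10.5 → nearest is F
(-0.5, -3) — d to each: B:4, C:4, D:9.5, E:7.5, F:3, G:13, H:6.5 → nearest is F
3 of the 5 points have F as nearest.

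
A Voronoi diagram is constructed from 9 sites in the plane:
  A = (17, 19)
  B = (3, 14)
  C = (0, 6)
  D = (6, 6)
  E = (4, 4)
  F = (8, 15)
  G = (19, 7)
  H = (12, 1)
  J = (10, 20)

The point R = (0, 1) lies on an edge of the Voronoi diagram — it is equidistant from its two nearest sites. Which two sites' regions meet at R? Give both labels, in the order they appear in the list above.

C and E

Squared distances from R to each site:
|RA|² = (0−17)² + (1−19)² = 289 + 324 = 613
|RB|² = (0−3)² + (1−14)² = 9 + 169 = 178
|RC|² = (0−0)² + (1−6)² = 0 + 25 = 25
|RD|² = (0−6)² + (1−6)² = 36 + 25 = 61
|RE|² = (0−4)² + (1−4)² = 16 + 9 = 25
|RF|² = (0−8)² + (1−15)² = 64 + 196 = 260
|RG|² = (0−19)² + (1−7)² = 361 + 36 = 397
|RH|² = (0−12)² + (1−1)² = 144 + 0 = 144
|RJ|² = (0−10)² + (1−20)² = 100 + 361 = 461
R is equidistant from C and E (both at squared distance 25), and every other site is strictly farther — so R lies on the C–E Voronoi edge.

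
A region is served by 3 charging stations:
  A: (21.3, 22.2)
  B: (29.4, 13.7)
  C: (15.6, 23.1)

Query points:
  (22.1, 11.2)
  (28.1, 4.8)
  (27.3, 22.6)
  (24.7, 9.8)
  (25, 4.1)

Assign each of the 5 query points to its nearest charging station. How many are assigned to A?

1

(22.1, 11.2) — d² to each: A:121.64, B:59.54, C:183.86 → nearest is B
(28.1, 4.8) — d² to each: A:349, B:80.9, C:491.14 → nearest is B
(27.3, 22.6) — d² to each: A:36.16, B:83.62, C:137.14 → nearest is A
(24.7, 9.8) — d² to each: A:165.32, B:37.3, C:259.7 → nearest is B
(25, 4.1) — d² to each: A:341.3, B:111.52, C:449.36 → nearest is B
1 of the 5 points has A as nearest.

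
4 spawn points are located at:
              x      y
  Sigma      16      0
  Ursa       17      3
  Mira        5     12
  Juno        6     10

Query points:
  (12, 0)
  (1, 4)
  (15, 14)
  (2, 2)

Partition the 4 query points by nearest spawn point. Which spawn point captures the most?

Juno

(12, 0) — d² to each: Sigma:16, Ursa:34, Mira:193, Juno:136 → nearest is Sigma
(1, 4) — d² to each: Sigma:241, Ursa:257, Mira:80, Juno:61 → nearest is Juno
(15, 14) — d² to each: Sigma:197, Ursa:125, Mira:104, Juno:97 → nearest is Juno
(2, 2) — d² to each: Sigma:200, Ursa:226, Mira:109, Juno:80 → nearest is Juno
Tally — Sigma:1, Juno:3. Juno captures the most (3).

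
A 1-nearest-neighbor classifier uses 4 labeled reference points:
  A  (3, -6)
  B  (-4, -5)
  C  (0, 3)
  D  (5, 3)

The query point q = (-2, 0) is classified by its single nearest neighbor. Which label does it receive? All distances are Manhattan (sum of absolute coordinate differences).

C

d(q,A) = |-2−3| + |0−(-6)| = 5 + 6 = 11
d(q,B) = |-2−(-4)| + |0−(-5)| = 2 + 5 = 7
d(q,C) = |-2−0| + |0−3| = 2 + 3 = 5
d(q,D) = |-2−5| + |0−3| = 7 + 3 = 10
Minimum is at C.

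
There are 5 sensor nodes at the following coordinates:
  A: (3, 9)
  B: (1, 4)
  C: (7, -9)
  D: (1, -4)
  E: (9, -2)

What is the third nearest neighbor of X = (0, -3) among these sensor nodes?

E

Since √ is increasing, it suffices to compare squared distances:
|XA|² = (0−3)² + (-3−9)² = 9 + 144 = 153
|XB|² = (0−1)² + (-3−4)² = 1 + 49 = 50
|XC|² = (0−7)² + (-3−(-9))² = 49 + 36 = 85
|XD|² = (0−1)² + (-3−(-4))² = 1 + 1 = 2
|XE|² = (0−9)² + (-3−(-2))² = 81 + 1 = 82
Sorted ascending: D, B, E, C, … — the third-nearest is E.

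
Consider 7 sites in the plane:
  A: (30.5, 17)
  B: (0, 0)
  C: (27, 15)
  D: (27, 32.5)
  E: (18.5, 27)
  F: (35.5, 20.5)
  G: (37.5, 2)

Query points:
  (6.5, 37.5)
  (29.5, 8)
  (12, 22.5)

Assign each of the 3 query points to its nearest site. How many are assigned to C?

(6.5, 37.5) — d² to each: A:996.25, B:1448.5, C:926.5, D:445.25, E:254.25, F:1130, G:2221.25 → nearest is E
(29.5, 8) — d² to each: A:82, B:934.25, C:55.25, D:606.5, E:482, F:192.25, G:100 → nearest is C
(12, 22.5) — d² to each: A:372.5, B:650.25, C:281.25, D:325, E:62.5, F:556.25, G:1070.5 → nearest is E
1 of the 3 points has C as nearest.

1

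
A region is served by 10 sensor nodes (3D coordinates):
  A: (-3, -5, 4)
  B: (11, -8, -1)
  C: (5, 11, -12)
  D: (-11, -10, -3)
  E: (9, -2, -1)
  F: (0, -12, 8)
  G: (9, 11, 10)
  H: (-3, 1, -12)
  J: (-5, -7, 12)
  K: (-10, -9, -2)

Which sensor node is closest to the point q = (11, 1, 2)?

E

Squared Euclidean distances:
|qA|² = (11−(-3))² + (1−(-5))² + (2−4)² = 196 + 36 + 4 = 236
|qB|² = (11−11)² + (1−(-8))² + (2−(-1))² = 0 + 81 + 9 = 90
|qC|² = (11−5)² + (1−11)² + (2−(-12))² = 36 + 100 + 196 = 332
|qD|² = (11−(-11))² + (1−(-10))² + (2−(-3))² = 484 + 121 + 25 = 630
|qE|² = (11−9)² + (1−(-2))² + (2−(-1))² = 4 + 9 + 9 = 22
|qF|² = (11−0)² + (1−(-12))² + (2−8)² = 121 + 169 + 36 = 326
|qG|² = (11−9)² + (1−11)² + (2−10)² = 4 + 100 + 64 = 168
|qH|² = (11−(-3))² + (1−1)² + (2−(-12))² = 196 + 0 + 196 = 392
|qJ|² = (11−(-5))² + (1−(-7))² + (2−12)² = 256 + 64 + 100 = 420
|qK|² = (11−(-10))² + (1−(-9))² + (2−(-2))² = 441 + 100 + 16 = 557
Minimum is at E.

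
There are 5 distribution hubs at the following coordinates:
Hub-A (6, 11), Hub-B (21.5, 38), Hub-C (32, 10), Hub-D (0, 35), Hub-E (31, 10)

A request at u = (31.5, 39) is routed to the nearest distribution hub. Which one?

Hub-B

Compare squared distances (the ordering matches that of the actual distances):
d²(u, Hub-A) = (31.5−6)² + (39−11)² = 650.25 + 784 = 1434.25
d²(u, Hub-B) = (31.5−21.5)² + (39−38)² = 100 + 1 = 101
d²(u, Hub-C) = (31.5−32)² + (39−10)² = 0.25 + 841 = 841.25
d²(u, Hub-D) = (31.5−0)² + (39−35)² = 992.25 + 16 = 1008.25
d²(u, Hub-E) = (31.5−31)² + (39−10)² = 0.25 + 841 = 841.25
Minimum is at Hub-B.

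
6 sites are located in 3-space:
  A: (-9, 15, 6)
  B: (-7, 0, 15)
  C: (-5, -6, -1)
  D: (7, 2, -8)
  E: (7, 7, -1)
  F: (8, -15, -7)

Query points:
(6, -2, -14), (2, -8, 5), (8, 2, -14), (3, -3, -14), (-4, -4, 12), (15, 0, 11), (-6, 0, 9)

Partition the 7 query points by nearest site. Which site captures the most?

(6, -2, -14) — d² to each: A:914, B:1014, C:306, D:53, E:251, F:222 → nearest is D
(2, -8, 5) — d² to each: A:651, B:245, C:89, D:294, E:286, F:229 → nearest is C
(8, 2, -14) — d² to each: A:858, B:1070, C:402, D:37, E:195, F:338 → nearest is D
(3, -3, -14) — d² to each: A:868, B:950, C:242, D:77, E:285, F:218 → nearest is D
(-4, -4, 12) — d² to each: A:422, B:34, C:174, D:557, E:411, F:626 → nearest is B
(15, 0, 11) — d² to each: A:826, B:500, C:580, D:429, E:257, F:598 → nearest is E
(-6, 0, 9) — d² to each: A:243, B:37, C:137, D:462, E:318, F:677 → nearest is B
Tally — B:2, C:1, D:3, E:1. D captures the most (3).

D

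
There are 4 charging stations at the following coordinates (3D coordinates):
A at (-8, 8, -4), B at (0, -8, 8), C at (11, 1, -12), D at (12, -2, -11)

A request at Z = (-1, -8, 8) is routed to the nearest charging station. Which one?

B

Since √ is increasing, it suffices to compare squared distances:
|ZA|² = (-1−(-8))² + (-8−8)² + (8−(-4))² = 49 + 256 + 144 = 449
|ZB|² = (-1−0)² + (-8−(-8))² + (8−8)² = 1 + 0 + 0 = 1
|ZC|² = (-1−11)² + (-8−1)² + (8−(-12))² = 144 + 81 + 400 = 625
|ZD|² = (-1−12)² + (-8−(-2))² + (8−(-11))² = 169 + 36 + 361 = 566
Minimum is at B.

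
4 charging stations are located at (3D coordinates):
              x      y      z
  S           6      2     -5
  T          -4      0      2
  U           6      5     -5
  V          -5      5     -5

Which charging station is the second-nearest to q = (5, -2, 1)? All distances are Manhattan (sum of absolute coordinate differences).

d(q,S) = |5−6| + |-2−2| + |1−(-5)| = 1 + 4 + 6 = 11
d(q,T) = |5−(-4)| + |-2−0| + |1−2| = 9 + 2 + 1 = 12
d(q,U) = |5−6| + |-2−5| + |1−(-5)| = 1 + 7 + 6 = 14
d(q,V) = |5−(-5)| + |-2−5| + |1−(-5)| = 10 + 7 + 6 = 23
Sorted ascending: S, T, U, … — the second-nearest is T.

T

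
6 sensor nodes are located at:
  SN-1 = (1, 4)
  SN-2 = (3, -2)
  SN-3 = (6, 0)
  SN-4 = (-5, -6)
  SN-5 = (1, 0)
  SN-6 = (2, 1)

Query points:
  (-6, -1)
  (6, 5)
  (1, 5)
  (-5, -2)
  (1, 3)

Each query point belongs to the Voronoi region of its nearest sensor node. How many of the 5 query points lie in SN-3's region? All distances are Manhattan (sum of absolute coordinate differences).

1

(-6, -1) — d to each: SN-1:12, SN-2:10, SN-3:13, SN-4:6, SN-5:8, SN-6:10 → nearest is SN-4
(6, 5) — d to each: SN-1:6, SN-2:10, SN-3:5, SN-4:22, SN-5:10, SN-6:8 → nearest is SN-3
(1, 5) — d to each: SN-1:1, SN-2:9, SN-3:10, SN-4:17, SN-5:5, SN-6:5 → nearest is SN-1
(-5, -2) — d to each: SN-1:12, SN-2:8, SN-3:13, SN-4:4, SN-5:8, SN-6:10 → nearest is SN-4
(1, 3) — d to each: SN-1:1, SN-2:7, SN-3:8, SN-4:15, SN-5:3, SN-6:3 → nearest is SN-1
1 of the 5 points has SN-3 as nearest.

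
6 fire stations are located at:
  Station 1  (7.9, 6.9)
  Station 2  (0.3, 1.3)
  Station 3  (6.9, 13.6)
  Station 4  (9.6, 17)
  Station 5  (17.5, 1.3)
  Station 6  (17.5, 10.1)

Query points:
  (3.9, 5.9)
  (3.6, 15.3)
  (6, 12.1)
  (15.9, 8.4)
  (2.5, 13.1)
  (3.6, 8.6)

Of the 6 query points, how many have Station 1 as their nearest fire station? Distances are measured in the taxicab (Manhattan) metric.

2

(3.9, 5.9) — d to each: Station 1:5, Station 2:8.2, Station 3:10.7, Station 4:16.8, Station 5:18.2, Station 6:17.8 → nearest is Station 1
(3.6, 15.3) — d to each: Station 1:12.7, Station 2:17.3, Station 3:5, Station 4:7.7, Station 5:27.9, Station 6:19.1 → nearest is Station 3
(6, 12.1) — d to each: Station 1:7.1, Station 2:16.5, Station 3:2.4, Station 4:8.5, Station 5:22.3, Station 6:13.5 → nearest is Station 3
(15.9, 8.4) — d to each: Station 1:9.5, Station 2:22.7, Station 3:14.2, Station 4:14.9, Station 5:8.7, Station 6:3.3 → nearest is Station 6
(2.5, 13.1) — d to each: Station 1:11.6, Station 2:14, Station 3:4.9, Station 4:11, Station 5:26.8, Station 6:18 → nearest is Station 3
(3.6, 8.6) — d to each: Station 1:6, Station 2:10.6, Station 3:8.3, Station 4:14.4, Station 5:21.2, Station 6:15.4 → nearest is Station 1
2 of the 6 points have Station 1 as nearest.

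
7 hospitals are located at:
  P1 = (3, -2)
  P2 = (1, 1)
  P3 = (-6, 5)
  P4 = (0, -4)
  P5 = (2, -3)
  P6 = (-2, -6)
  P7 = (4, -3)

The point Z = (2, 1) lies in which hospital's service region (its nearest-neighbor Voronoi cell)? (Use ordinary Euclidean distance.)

Since √ is increasing, it suffices to compare squared distances:
|ZP1|² = (2−3)² + (1−(-2))² = 1 + 9 = 10
|ZP2|² = (2−1)² + (1−1)² = 1 + 0 = 1
|ZP3|² = (2−(-6))² + (1−5)² = 64 + 16 = 80
|ZP4|² = (2−0)² + (1−(-4))² = 4 + 25 = 29
|ZP5|² = (2−2)² + (1−(-3))² = 0 + 16 = 16
|ZP6|² = (2−(-2))² + (1−(-6))² = 16 + 49 = 65
|ZP7|² = (2−4)² + (1−(-3))² = 4 + 16 = 20
The smallest is to P2, so Z lies in the Voronoi region of P2.

P2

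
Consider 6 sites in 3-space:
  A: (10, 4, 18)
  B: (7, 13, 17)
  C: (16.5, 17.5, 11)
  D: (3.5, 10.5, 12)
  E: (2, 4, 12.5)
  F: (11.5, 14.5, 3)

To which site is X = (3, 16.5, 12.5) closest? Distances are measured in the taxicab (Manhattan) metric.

D

d(X,A) = 7 + 12.5 + 5.5 = 25
d(X,B) = 4 + 3.5 + 4.5 = 12
d(X,C) = 13.5 + 1 + 1.5 = 16
d(X,D) = 0.5 + 6 + 0.5 = 7
d(X,E) = 1 + 12.5 + 0 = 13.5
d(X,F) = 8.5 + 2 + 9.5 = 20
Minimum is at D.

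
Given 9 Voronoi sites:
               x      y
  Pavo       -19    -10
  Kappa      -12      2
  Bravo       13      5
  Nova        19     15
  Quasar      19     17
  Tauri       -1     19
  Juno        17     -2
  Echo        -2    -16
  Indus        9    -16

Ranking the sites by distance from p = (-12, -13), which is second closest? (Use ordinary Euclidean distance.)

Echo

Since √ is increasing, it suffices to compare squared distances:
d²(p, Pavo) = (-12−(-19))² + (-13−(-10))² = 49 + 9 = 58
d²(p, Kappa) = (-12−(-12))² + (-13−2)² = 0 + 225 = 225
d²(p, Bravo) = (-12−13)² + (-13−5)² = 625 + 324 = 949
d²(p, Nova) = (-12−19)² + (-13−15)² = 961 + 784 = 1745
d²(p, Quasar) = (-12−19)² + (-13−17)² = 961 + 900 = 1861
d²(p, Tauri) = (-12−(-1))² + (-13−19)² = 121 + 1024 = 1145
d²(p, Juno) = (-12−17)² + (-13−(-2))² = 841 + 121 = 962
d²(p, Echo) = (-12−(-2))² + (-13−(-16))² = 100 + 9 = 109
d²(p, Indus) = (-12−9)² + (-13−(-16))² = 441 + 9 = 450
Sorted ascending: Pavo, Echo, Kappa, … — the second-nearest is Echo.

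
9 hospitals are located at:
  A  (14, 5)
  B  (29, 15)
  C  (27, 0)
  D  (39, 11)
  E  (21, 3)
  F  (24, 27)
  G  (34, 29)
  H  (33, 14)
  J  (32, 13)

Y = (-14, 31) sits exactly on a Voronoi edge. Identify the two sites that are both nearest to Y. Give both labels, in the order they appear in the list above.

Squared distances from Y to each site:
|YA|² = 784 + 676 = 1460
|YB|² = 1849 + 256 = 2105
|YC|² = 1681 + 961 = 2642
|YD|² = 2809 + 400 = 3209
|YE|² = 1225 + 784 = 2009
|YF|² = 1444 + 16 = 1460
|YG|² = 2304 + 4 = 2308
|YH|² = 2209 + 289 = 2498
|YJ|² = 2116 + 324 = 2440
Y is equidistant from A and F (both at squared distance 1460), and every other site is strictly farther — so Y lies on the A–F Voronoi edge.

A and F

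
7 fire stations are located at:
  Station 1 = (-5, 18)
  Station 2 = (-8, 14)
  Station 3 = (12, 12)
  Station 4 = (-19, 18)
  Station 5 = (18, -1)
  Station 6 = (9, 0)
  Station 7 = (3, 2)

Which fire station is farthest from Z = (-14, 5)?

Squared Euclidean distances:
d²(Z, Station 1) = (-14−(-5))² + (5−18)² = 81 + 169 = 250
d²(Z, Station 2) = (-14−(-8))² + (5−14)² = 36 + 81 = 117
d²(Z, Station 3) = (-14−12)² + (5−12)² = 676 + 49 = 725
d²(Z, Station 4) = (-14−(-19))² + (5−18)² = 25 + 169 = 194
d²(Z, Station 5) = (-14−18)² + (5−(-1))² = 1024 + 36 = 1060
d²(Z, Station 6) = (-14−9)² + (5−0)² = 529 + 25 = 554
d²(Z, Station 7) = (-14−3)² + (5−2)² = 289 + 9 = 298
The largest is to Station 5.

Station 5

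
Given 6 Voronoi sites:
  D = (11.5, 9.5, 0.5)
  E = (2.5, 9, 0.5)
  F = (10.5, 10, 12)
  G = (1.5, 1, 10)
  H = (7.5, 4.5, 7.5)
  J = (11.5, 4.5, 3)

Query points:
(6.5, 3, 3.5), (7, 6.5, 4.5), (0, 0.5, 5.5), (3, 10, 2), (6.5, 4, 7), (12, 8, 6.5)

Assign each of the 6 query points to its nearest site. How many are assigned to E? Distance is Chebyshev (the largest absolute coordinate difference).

1

(6.5, 3, 3.5) — d to each: D:6.5, E:6, F:8.5, G:6.5, H:4, J:5 → nearest is H
(7, 6.5, 4.5) — d to each: D:4.5, E:4.5, F:7.5, G:5.5, H:3, J:4.5 → nearest is H
(0, 0.5, 5.5) — d to each: D:11.5, E:8.5, F:10.5, G:4.5, H:7.5, J:11.5 → nearest is G
(3, 10, 2) — d to each: D:8.5, E:1.5, F:10, G:9, H:5.5, J:8.5 → nearest is E
(6.5, 4, 7) — d to each: D:6.5, E:6.5, F:6, G:5, H:1, J:5 → nearest is H
(12, 8, 6.5) — d to each: D:6, E:9.5, F:5.5, G:10.5, H:4.5, J:3.5 → nearest is J
1 of the 6 points has E as nearest.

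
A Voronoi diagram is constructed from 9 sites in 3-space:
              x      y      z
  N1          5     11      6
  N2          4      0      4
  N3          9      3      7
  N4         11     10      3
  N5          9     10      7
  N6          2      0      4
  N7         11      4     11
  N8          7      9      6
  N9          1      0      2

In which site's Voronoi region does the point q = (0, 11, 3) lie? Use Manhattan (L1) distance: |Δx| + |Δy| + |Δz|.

d(q,N1) = |0−5| + |11−11| + |3−6| = 5 + 0 + 3 = 8
d(q,N2) = |0−4| + |11−0| + |3−4| = 4 + 11 + 1 = 16
d(q,N3) = |0−9| + |11−3| + |3−7| = 9 + 8 + 4 = 21
d(q,N4) = |0−11| + |11−10| + |3−3| = 11 + 1 + 0 = 12
d(q,N5) = |0−9| + |11−10| + |3−7| = 9 + 1 + 4 = 14
d(q,N6) = |0−2| + |11−0| + |3−4| = 2 + 11 + 1 = 14
d(q,N7) = |0−11| + |11−4| + |3−11| = 11 + 7 + 8 = 26
d(q,N8) = |0−7| + |11−9| + |3−6| = 7 + 2 + 3 = 12
d(q,N9) = |0−1| + |11−0| + |3−2| = 1 + 11 + 1 = 13
The smallest is to N1, so q lies in the Voronoi region of N1.

N1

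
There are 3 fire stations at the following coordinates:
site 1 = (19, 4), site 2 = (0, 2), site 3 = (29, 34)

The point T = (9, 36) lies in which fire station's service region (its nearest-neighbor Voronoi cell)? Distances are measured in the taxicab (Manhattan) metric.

site 3

d(T, site 1) = 10 + 32 = 42
d(T, site 2) = 9 + 34 = 43
d(T, site 3) = 20 + 2 = 22
site 3 is nearest.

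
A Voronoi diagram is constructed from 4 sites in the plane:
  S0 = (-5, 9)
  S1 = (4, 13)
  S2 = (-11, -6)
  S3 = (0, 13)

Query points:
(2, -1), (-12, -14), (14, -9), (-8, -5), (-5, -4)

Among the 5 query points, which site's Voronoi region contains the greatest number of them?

(2, -1) — d² to each: S0:149, S1:200, S2:194, S3:200 → nearest is S0
(-12, -14) — d² to each: S0:578, S1:985, S2:65, S3:873 → nearest is S2
(14, -9) — d² to each: S0:685, S1:584, S2:634, S3:680 → nearest is S1
(-8, -5) — d² to each: S0:205, S1:468, S2:10, S3:388 → nearest is S2
(-5, -4) — d² to each: S0:169, S1:370, S2:40, S3:314 → nearest is S2
Tally — S0:1, S1:1, S2:3. S2 captures the most (3).

S2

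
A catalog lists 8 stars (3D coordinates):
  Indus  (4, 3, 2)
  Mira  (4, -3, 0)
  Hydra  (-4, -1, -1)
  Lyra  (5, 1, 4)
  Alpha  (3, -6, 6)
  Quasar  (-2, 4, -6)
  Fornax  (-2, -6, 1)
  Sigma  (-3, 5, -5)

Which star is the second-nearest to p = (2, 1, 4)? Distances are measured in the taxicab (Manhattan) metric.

d(p, Indus) = |2−4| + |1−3| + |4−2| = 2 + 2 + 2 = 6
d(p, Mira) = |2−4| + |1−(-3)| + |4−0| = 2 + 4 + 4 = 10
d(p, Hydra) = |2−(-4)| + |1−(-1)| + |4−(-1)| = 6 + 2 + 5 = 13
d(p, Lyra) = |2−5| + |1−1| + |4−4| = 3 + 0 + 0 = 3
d(p, Alpha) = |2−3| + |1−(-6)| + |4−6| = 1 + 7 + 2 = 10
d(p, Quasar) = |2−(-2)| + |1−4| + |4−(-6)| = 4 + 3 + 10 = 17
d(p, Fornax) = |2−(-2)| + |1−(-6)| + |4−1| = 4 + 7 + 3 = 14
d(p, Sigma) = |2−(-3)| + |1−5| + |4−(-5)| = 5 + 4 + 9 = 18
Sorted ascending: Lyra, Indus, Mira, … — the second-nearest is Indus.

Indus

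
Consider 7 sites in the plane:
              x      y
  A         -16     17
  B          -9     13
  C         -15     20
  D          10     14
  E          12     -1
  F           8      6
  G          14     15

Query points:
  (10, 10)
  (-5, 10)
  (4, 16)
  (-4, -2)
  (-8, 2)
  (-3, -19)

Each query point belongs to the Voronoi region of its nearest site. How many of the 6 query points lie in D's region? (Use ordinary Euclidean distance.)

(10, 10) — d² to each: A:725, B:370, C:725, D:16, E:125, F:20, G:41 → nearest is D
(-5, 10) — d² to each: A:170, B:25, C:200, D:241, E:410, F:185, G:386 → nearest is B
(4, 16) — d² to each: A:401, B:178, C:377, D:40, E:353, F:116, G:101 → nearest is D
(-4, -2) — d² to each: A:505, B:250, C:605, D:452, E:257, F:208, G:613 → nearest is F
(-8, 2) — d² to each: A:289, B:122, C:373, D:468, E:409, F:272, G:653 → nearest is B
(-3, -19) — d² to each: A:1465, B:1060, C:1665, D:1258, E:549, F:746, G:1445 → nearest is E
2 of the 6 points have D as nearest.

2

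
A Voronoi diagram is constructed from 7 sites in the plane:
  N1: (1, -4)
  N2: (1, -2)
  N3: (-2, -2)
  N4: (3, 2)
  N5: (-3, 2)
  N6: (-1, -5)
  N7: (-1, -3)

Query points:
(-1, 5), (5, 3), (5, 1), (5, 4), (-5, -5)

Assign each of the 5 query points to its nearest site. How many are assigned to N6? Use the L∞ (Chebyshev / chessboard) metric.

0

(-1, 5) — d to each: N1:9, N2:7, N3:7, N4:4, N5:3, N6:10, N7:8 → nearest is N5
(5, 3) — d to each: N1:7, N2:5, N3:7, N4:2, N5:8, N6:8, N7:6 → nearest is N4
(5, 1) — d to each: N1:5, N2:4, N3:7, N4:2, N5:8, N6:6, N7:6 → nearest is N4
(5, 4) — d to each: N1:8, N2:6, N3:7, N4:2, N5:8, N6:9, N7:7 → nearest is N4
(-5, -5) — d to each: N1:6, N2:6, N3:3, N4:8, N5:7, N6:4, N7:4 → nearest is N3
0 of the 5 points have N6 as nearest.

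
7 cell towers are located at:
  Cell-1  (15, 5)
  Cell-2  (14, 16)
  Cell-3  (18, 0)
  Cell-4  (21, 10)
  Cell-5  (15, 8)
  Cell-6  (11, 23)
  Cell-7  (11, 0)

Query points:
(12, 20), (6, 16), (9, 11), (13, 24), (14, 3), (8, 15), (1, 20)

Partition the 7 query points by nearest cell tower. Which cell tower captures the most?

Cell-6

(12, 20) — d² to each: Cell-1:234, Cell-2:20, Cell-3:436, Cell-4:181, Cell-5:153, Cell-6:10, Cell-7:401 → nearest is Cell-6
(6, 16) — d² to each: Cell-1:202, Cell-2:64, Cell-3:400, Cell-4:261, Cell-5:145, Cell-6:74, Cell-7:281 → nearest is Cell-2
(9, 11) — d² to each: Cell-1:72, Cell-2:50, Cell-3:202, Cell-4:145, Cell-5:45, Cell-6:148, Cell-7:125 → nearest is Cell-5
(13, 24) — d² to each: Cell-1:365, Cell-2:65, Cell-3:601, Cell-4:260, Cell-5:260, Cell-6:5, Cell-7:580 → nearest is Cell-6
(14, 3) — d² to each: Cell-1:5, Cell-2:169, Cell-3:25, Cell-4:98, Cell-5:26, Cell-6:409, Cell-7:18 → nearest is Cell-1
(8, 15) — d² to each: Cell-1:149, Cell-2:37, Cell-3:325, Cell-4:194, Cell-5:98, Cell-6:73, Cell-7:234 → nearest is Cell-2
(1, 20) — d² to each: Cell-1:421, Cell-2:185, Cell-3:689, Cell-4:500, Cell-5:340, Cell-6:109, Cell-7:500 → nearest is Cell-6
Tally — Cell-1:1, Cell-2:2, Cell-5:1, Cell-6:3. Cell-6 captures the most (3).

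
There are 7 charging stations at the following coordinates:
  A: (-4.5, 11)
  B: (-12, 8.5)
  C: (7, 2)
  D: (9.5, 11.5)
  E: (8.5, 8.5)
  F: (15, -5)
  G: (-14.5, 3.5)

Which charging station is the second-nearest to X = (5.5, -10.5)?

C

Squared Euclidean distances:
|XA|² = 100 + 462.25 = 562.25
|XB|² = 306.25 + 361 = 667.25
|XC|² = 2.25 + 156.25 = 158.5
|XD|² = 16 + 484 = 500
|XE|² = 9 + 361 = 370
|XF|² = 90.25 + 30.25 = 120.5
|XG|² = 400 + 196 = 596
Sorted ascending: F, C, E, … — the second-nearest is C.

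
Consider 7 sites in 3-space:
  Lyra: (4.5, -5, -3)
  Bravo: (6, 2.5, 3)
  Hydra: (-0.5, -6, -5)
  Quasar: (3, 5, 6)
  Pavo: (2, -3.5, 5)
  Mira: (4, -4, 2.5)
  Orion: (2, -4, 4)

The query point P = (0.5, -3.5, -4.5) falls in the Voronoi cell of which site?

Since √ is increasing, it suffices to compare squared distances:
d²(P, Lyra) = (0.5−4.5)² + (-3.5−(-5))² + (-4.5−(-3))² = 16 + 2.25 + 2.25 = 20.5
d²(P, Bravo) = (0.5−6)² + (-3.5−2.5)² + (-4.5−3)² = 30.25 + 36 + 56.25 = 122.5
d²(P, Hydra) = (0.5−(-0.5))² + (-3.5−(-6))² + (-4.5−(-5))² = 1 + 6.25 + 0.25 = 7.5
d²(P, Quasar) = (0.5−3)² + (-3.5−5)² + (-4.5−6)² = 6.25 + 72.25 + 110.25 = 188.75
d²(P, Pavo) = (0.5−2)² + (-3.5−(-3.5))² + (-4.5−5)² = 2.25 + 0 + 90.25 = 92.5
d²(P, Mira) = (0.5−4)² + (-3.5−(-4))² + (-4.5−2.5)² = 12.25 + 0.25 + 49 = 61.5
d²(P, Orion) = (0.5−2)² + (-3.5−(-4))² + (-4.5−4)² = 2.25 + 0.25 + 72.25 = 74.75
Hydra is nearest.

Hydra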